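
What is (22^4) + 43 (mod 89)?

51

(22)^4 ≡ 8 (mod 89)
8 + 43 = 51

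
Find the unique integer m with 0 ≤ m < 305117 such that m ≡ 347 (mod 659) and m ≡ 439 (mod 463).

659⁻¹ mod 463: 659*163 ≡ 1 (mod 463), so 659⁻¹ ≡ 163.
m = 347 + 659*((439 − 347)*163 mod 463) = 347 + 659*180 = 118967.

118967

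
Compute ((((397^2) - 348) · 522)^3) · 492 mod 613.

(397)^2 ≡ 68 (mod 613)
68 - 348 = -280 ≡ 333 (mod 613)
333 · 522 = 173826 ≡ 347 (mod 613)
(347)^3 ≡ 456 (mod 613)
456 · 492 = 224352 ≡ 607 (mod 613)

607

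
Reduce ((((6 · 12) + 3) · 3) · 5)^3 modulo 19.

6 · 12 = 72 ≡ 15 (mod 19)
15 + 3 = 18
18 · 3 = 54 ≡ 16 (mod 19)
16 · 5 = 80 ≡ 4 (mod 19)
(4)^3 ≡ 7 (mod 19)

7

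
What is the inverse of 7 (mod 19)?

11

19 = 2·7 + 5
7 = 1·5 + 2
5 = 2·2 + 1
2 = 2·1 + 0
gcd(7, 19) = 1, so the inverse exists.
Back-substitute for 1:
1 = 1·5 − 2·2
  = −2·7 + 3·5
  = 3·19 − 8·7
So 7⁻¹ ≡ −8 ≡ 11 (mod 19).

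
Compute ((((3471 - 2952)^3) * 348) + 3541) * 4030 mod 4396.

3471 - 2952 = 519
(519)^3 ≡ 1163 (mod 4396)
1163 * 348 = 404724 ≡ 292 (mod 4396)
292 + 3541 = 3833
3833 * 4030 = 15446990 ≡ 3842 (mod 4396)

3842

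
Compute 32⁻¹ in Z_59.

24

59 = 1*32 + 27
32 = 1*27 + 5
27 = 5*5 + 2
5 = 2*2 + 1
2 = 2*1 + 0
gcd(32, 59) = 1, so the inverse exists.
Bézout: 1 = −13*59 + 24*32.
So 32⁻¹ ≡ 24 (mod 59).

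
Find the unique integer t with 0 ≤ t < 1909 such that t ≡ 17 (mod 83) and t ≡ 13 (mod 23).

83⁻¹ mod 23: 83*5 ≡ 1 (mod 23), so 83⁻¹ ≡ 5.
t = 17 + 83*((13 − 17)*5 mod 23) = 17 + 83*3 = 266.

266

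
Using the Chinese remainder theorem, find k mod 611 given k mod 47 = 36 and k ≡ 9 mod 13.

412

47⁻¹ mod 13: 47*5 ≡ 1 (mod 13), so 47⁻¹ ≡ 5.
k = 36 + 47*((9 − 36)*5 mod 13) = 36 + 47*8 = 412.
Check: 412 mod 47 = 36, 412 mod 13 = 9. ✓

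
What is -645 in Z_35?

-645 = -19×35 + 20, so -645 ≡ 20 (mod 35).

20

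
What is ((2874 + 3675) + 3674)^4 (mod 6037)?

3681

2874 + 3675 = 6549 ≡ 512 (mod 6037)
512 + 3674 = 4186
(4186)^4 ≡ 3681 (mod 6037)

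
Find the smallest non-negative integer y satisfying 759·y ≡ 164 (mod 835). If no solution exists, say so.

gcd(759, 835) = 1, so a unique solution mod 835 exists.
759⁻¹ ≡ 824 (mod 835).
y ≡ 824·164 ≡ 701 (mod 835).

701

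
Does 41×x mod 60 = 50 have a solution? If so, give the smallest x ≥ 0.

10

gcd(41, 60) = 1, so a unique solution mod 60 exists.
41⁻¹ ≡ 41 (mod 60).
x ≡ 41×50 ≡ 10 (mod 60).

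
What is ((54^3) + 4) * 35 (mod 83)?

14

(54)^3 ≡ 13 (mod 83)
13 + 4 = 17
17 * 35 = 595 ≡ 14 (mod 83)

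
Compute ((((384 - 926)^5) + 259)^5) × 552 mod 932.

532

384 - 926 = -542 ≡ 390 (mod 932)
(390)^5 ≡ 196 (mod 932)
196 + 259 = 455
(455)^5 ≡ 651 (mod 932)
651 × 552 = 359352 ≡ 532 (mod 932)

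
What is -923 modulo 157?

-923 = -6×157 + 19, so -923 ≡ 19 (mod 157).

19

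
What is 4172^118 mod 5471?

3590

118 in binary is 1110110, i.e. 118 = 64 + 32 + 16 + 4 + 2.
4172^1 ≡ 4172 (mod 5471)
4172^2 ≡ 4172^2 = 17405584 ≡ 2333 (mod 5471)
4172^4 ≡ 2333^2 = 5442889 ≡ 4715 (mod 5471)
4172^8 ≡ 4715^2 = 22231225 ≡ 2552 (mod 5471)
4172^16 ≡ 2552^2 = 6512704 ≡ 2214 (mod 5471)
4172^32 ≡ 2214^2 = 4901796 ≡ 5251 (mod 5471)
4172^64 ≡ 5251^2 = 27573001 ≡ 4632 (mod 5471)
4172^118 = 4172^64 · 4172^32 · 4172^16 · 4172^4 · 4172^2 ≡ 4632 · 5251 · 2214 · 4715 · 2333 (mod 5471).
Accumulate the product:
4632 · 5251 = 24322632 ≡ 4037
4037 · 2214 = 8937918 ≡ 3775
3775 · 4715 = 17799125 ≡ 1962
1962 · 2333 = 4577346 ≡ 3590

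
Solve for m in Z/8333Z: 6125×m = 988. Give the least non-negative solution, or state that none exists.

gcd(6125, 8333) = 1, so a unique solution mod 8333 exists.
6125⁻¹ ≡ 2555 (mod 8333).
m ≡ 2555×988 ≡ 7774 (mod 8333).

7774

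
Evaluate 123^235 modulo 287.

Compute successive squares:
235 in binary is 11101011, i.e. 235 = 128 + 64 + 32 + 8 + 2 + 1.
123^1 ≡ 123 (mod 287)
123^2 ≡ 123^2 = 15129 ≡ 205 (mod 287)
123^4 ≡ 205^2 = 42025 ≡ 123 (mod 287)
123^8 ≡ 123^2 = 15129 ≡ 205 (mod 287)
123^16 ≡ 205^2 = 42025 ≡ 123 (mod 287)
123^32 ≡ 123^2 = 15129 ≡ 205 (mod 287)
123^64 ≡ 205^2 = 42025 ≡ 123 (mod 287)
123^128 ≡ 123^2 = 15129 ≡ 205 (mod 287)
123^235 = 123^128 · 123^64 · 123^32 · 123^8 · 123^2 · 123^1 ≡ 205 · 123 · 205 · 205 · 205 · 123 (mod 287).
Accumulate the product:
205 · 123 = 25215 ≡ 246
246 · 205 = 50430 ≡ 205
205 · 205 = 42025 ≡ 123
123 · 205 = 25215 ≡ 246
246 · 123 = 30258 ≡ 123

123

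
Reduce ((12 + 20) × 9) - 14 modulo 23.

12 + 20 = 32 ≡ 9 (mod 23)
9 × 9 = 81 ≡ 12 (mod 23)
12 - 14 = -2 ≡ 21 (mod 23)

21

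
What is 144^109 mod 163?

Compute successive squares:
109 in binary is 1101101, i.e. 109 = 64 + 32 + 8 + 4 + 1.
144^1 ≡ 144 (mod 163)
144^2 ≡ 144^2 = 20736 ≡ 35 (mod 163)
144^4 ≡ 35^2 = 1225 ≡ 84 (mod 163)
144^8 ≡ 84^2 = 7056 ≡ 47 (mod 163)
144^16 ≡ 47^2 = 2209 ≡ 90 (mod 163)
144^32 ≡ 90^2 = 8100 ≡ 113 (mod 163)
144^64 ≡ 113^2 = 12769 ≡ 55 (mod 163)
144^109 = 144^64 * 144^32 * 144^8 * 144^4 * 144^1 ≡ 55 * 113 * 47 * 84 * 144 (mod 163).
Accumulate the product:
55 * 113 = 6215 ≡ 21
21 * 47 = 987 ≡ 9
9 * 84 = 756 ≡ 104
104 * 144 = 14976 ≡ 143

143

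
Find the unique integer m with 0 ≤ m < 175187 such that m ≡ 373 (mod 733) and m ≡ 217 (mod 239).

733⁻¹ mod 239: 733*15 ≡ 1 (mod 239), so 733⁻¹ ≡ 15.
m = 373 + 733*((217 − 373)*15 mod 239) = 373 + 733*50 = 37023.

37023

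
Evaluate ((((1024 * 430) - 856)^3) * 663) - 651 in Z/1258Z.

1024 * 430 = 440320 ≡ 20 (mod 1258)
20 - 856 = -836 ≡ 422 (mod 1258)
(422)^3 ≡ 1044 (mod 1258)
1044 * 663 = 692172 ≡ 272 (mod 1258)
272 - 651 = -379 ≡ 879 (mod 1258)

879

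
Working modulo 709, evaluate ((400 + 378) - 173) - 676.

638

400 + 378 = 778 ≡ 69 (mod 709)
69 - 173 = -104 ≡ 605 (mod 709)
605 - 676 = -71 ≡ 638 (mod 709)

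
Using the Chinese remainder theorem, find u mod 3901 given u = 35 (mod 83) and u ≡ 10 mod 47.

83⁻¹ mod 47: 83*17 ≡ 1 (mod 47), so 83⁻¹ ≡ 17.
u = 35 + 83*((10 − 35)*17 mod 47) = 35 + 83*45 = 3770.

3770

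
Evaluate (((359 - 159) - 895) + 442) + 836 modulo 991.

583

359 - 159 = 200
200 - 895 = -695 ≡ 296 (mod 991)
296 + 442 = 738
738 + 836 = 1574 ≡ 583 (mod 991)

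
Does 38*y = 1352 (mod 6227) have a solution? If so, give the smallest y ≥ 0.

2002

gcd(38, 6227) = 1, so a unique solution mod 6227 exists.
38⁻¹ ≡ 3769 (mod 6227).
y ≡ 3769*1352 ≡ 2002 (mod 6227).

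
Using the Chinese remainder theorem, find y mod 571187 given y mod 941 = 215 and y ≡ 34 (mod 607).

941⁻¹ mod 607: 941·209 ≡ 1 (mod 607), so 941⁻¹ ≡ 209.
y = 215 + 941·((34 − 215)·209 mod 607) = 215 + 941·412 = 387907.

387907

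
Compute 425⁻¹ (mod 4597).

By the extended Euclidean algorithm:
4597 = 10×425 + 347
425 = 1×347 + 78
347 = 4×78 + 35
78 = 2×35 + 8
35 = 4×8 + 3
8 = 2×3 + 2
3 = 1×2 + 1
2 = 2×1 + 0
gcd(425, 4597) = 1, so the inverse exists.
Back-substitute for 1:
1 = 1×3 − 1×2
  = −1×8 + 3×3
  = 3×35 − 13×8
  = −13×78 + 29×35
  = 29×347 − 129×78
  = −129×425 + 158×347
  = 158×4597 − 1709×425
So 425⁻¹ ≡ −1709 ≡ 2888 (mod 4597).

2888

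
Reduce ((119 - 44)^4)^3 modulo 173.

36

119 - 44 = 75
(75)^4 ≡ 136 (mod 173)
(136)^3 ≡ 36 (mod 173)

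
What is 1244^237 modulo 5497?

Compute successive squares:
237 in binary is 11101101, i.e. 237 = 128 + 64 + 32 + 8 + 4 + 1.
1244^1 ≡ 1244 (mod 5497)
1244^2 ≡ 1244^2 = 1547536 ≡ 2879 (mod 5497)
1244^4 ≡ 2879^2 = 8288641 ≡ 4662 (mod 5497)
1244^8 ≡ 4662^2 = 21734244 ≡ 4603 (mod 5497)
1244^16 ≡ 4603^2 = 21187609 ≡ 2171 (mod 5497)
1244^32 ≡ 2171^2 = 4713241 ≡ 2312 (mod 5497)
1244^64 ≡ 2312^2 = 5345344 ≡ 2260 (mod 5497)
1244^128 ≡ 2260^2 = 5107600 ≡ 887 (mod 5497)
1244^237 = 1244^128 · 1244^64 · 1244^32 · 1244^8 · 1244^4 · 1244^1 ≡ 887 · 2260 · 2312 · 4603 · 4662 · 1244 (mod 5497).
Accumulate the product:
887 · 2260 = 2004620 ≡ 3712
3712 · 2312 = 8582144 ≡ 1327
1327 · 4603 = 6108181 ≡ 1014
1014 · 4662 = 4727268 ≡ 5345
5345 · 1244 = 6649180 ≡ 3307

3307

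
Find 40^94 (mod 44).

By square-and-multiply:
40^1 ≡ 40 (mod 44)
40^2 ≡ 40^2 = 1600 ≡ 16 (mod 44)
40^4 ≡ 16^2 = 256 ≡ 36 (mod 44)
40^8 ≡ 36^2 = 1296 ≡ 20 (mod 44)
40^16 ≡ 20^2 = 400 ≡ 4 (mod 44)
40^32 ≡ 4^2 = 16 (mod 44)
40^64 ≡ 16^2 = 256 ≡ 36 (mod 44)
40^94 = 40^64 · 40^16 · 40^8 · 40^4 · 40^2 ≡ 36 · 4 · 20 · 36 · 16 (mod 44).
Accumulate the product:
36 · 4 = 144 ≡ 12
12 · 20 = 240 ≡ 20
20 · 36 = 720 ≡ 16
16 · 16 = 256 ≡ 36

36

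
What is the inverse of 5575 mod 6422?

Run the extended Euclidean algorithm:
6422 = 1·5575 + 847
5575 = 6·847 + 493
847 = 1·493 + 354
493 = 1·354 + 139
354 = 2·139 + 76
139 = 1·76 + 63
76 = 1·63 + 13
63 = 4·13 + 11
13 = 1·11 + 2
11 = 5·2 + 1
2 = 2·1 + 0
gcd(5575, 6422) = 1, so the inverse exists.
Back-substitute for 1:
1 = 1·11 − 5·2
  = −5·13 + 6·11
  = 6·63 − 29·13
  = −29·76 + 35·63
  = 35·139 − 64·76
  = −64·354 + 163·139
  = 163·493 − 227·354
  = −227·847 + 390·493
  = 390·5575 − 2567·847
  = −2567·6422 + 2957·5575
So 5575⁻¹ ≡ 2957 (mod 6422).

2957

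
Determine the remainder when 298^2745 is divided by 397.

2745 in binary is 101010111001, i.e. 2745 = 2048 + 512 + 128 + 32 + 16 + 8 + 1.
298^1 ≡ 298 (mod 397)
298^2 ≡ 298^2 = 88804 ≡ 273 (mod 397)
298^4 ≡ 273^2 = 74529 ≡ 290 (mod 397)
298^8 ≡ 290^2 = 84100 ≡ 333 (mod 397)
298^16 ≡ 333^2 = 110889 ≡ 126 (mod 397)
298^32 ≡ 126^2 = 15876 ≡ 393 (mod 397)
298^64 ≡ 393^2 = 154449 ≡ 16 (mod 397)
298^128 ≡ 16^2 = 256 (mod 397)
298^256 ≡ 256^2 = 65536 ≡ 31 (mod 397)
298^512 ≡ 31^2 = 961 ≡ 167 (mod 397)
298^1024 ≡ 167^2 = 27889 ≡ 99 (mod 397)
298^2048 ≡ 99^2 = 9801 ≡ 273 (mod 397)
298^2745 = 298^2048 × 298^512 × 298^128 × 298^32 × 298^16 × 298^8 × 298^1 ≡ 273 × 167 × 256 × 393 × 126 × 333 × 298 (mod 397).
Accumulate the product:
273 × 167 = 45591 ≡ 333
333 × 256 = 85248 ≡ 290
290 × 393 = 113970 ≡ 31
31 × 126 = 3906 ≡ 333
333 × 333 = 110889 ≡ 126
126 × 298 = 37548 ≡ 230

230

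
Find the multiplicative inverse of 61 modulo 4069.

Run the extended Euclidean algorithm:
4069 = 66*61 + 43
61 = 1*43 + 18
43 = 2*18 + 7
18 = 2*7 + 4
7 = 1*4 + 3
4 = 1*3 + 1
3 = 3*1 + 0
gcd(61, 4069) = 1, so the inverse exists.
Back-substitute for 1:
1 = 1*4 − 1*3
  = −1*7 + 2*4
  = 2*18 − 5*7
  = −5*43 + 12*18
  = 12*61 − 17*43
  = −17*4069 + 1134*61
So 61⁻¹ ≡ 1134 (mod 4069).

1134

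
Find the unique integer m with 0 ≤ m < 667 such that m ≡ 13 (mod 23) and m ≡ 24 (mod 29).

23⁻¹ mod 29: 23*24 ≡ 1 (mod 29), so 23⁻¹ ≡ 24.
m = 13 + 23*((24 − 13)*24 mod 29) = 13 + 23*3 = 82.

82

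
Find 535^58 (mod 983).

668

By square-and-multiply:
535^1 ≡ 535 (mod 983)
535^2 ≡ 535^2 = 286225 ≡ 172 (mod 983)
535^4 ≡ 172^2 = 29584 ≡ 94 (mod 983)
535^8 ≡ 94^2 = 8836 ≡ 972 (mod 983)
535^16 ≡ 972^2 = 944784 ≡ 121 (mod 983)
535^32 ≡ 121^2 = 14641 ≡ 879 (mod 983)
535^58 = 535^32 × 535^16 × 535^8 × 535^2 ≡ 879 × 121 × 972 × 172 (mod 983).
Accumulate the product:
879 × 121 = 106359 ≡ 195
195 × 972 = 189540 ≡ 804
804 × 172 = 138288 ≡ 668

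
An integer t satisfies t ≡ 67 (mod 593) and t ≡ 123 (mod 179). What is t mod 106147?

593⁻¹ mod 179: 593×16 ≡ 1 (mod 179), so 593⁻¹ ≡ 16.
t = 67 + 593×((123 − 67)×16 mod 179) = 67 + 593×1 = 660.
Check: 660 mod 593 = 67, 660 mod 179 = 123. ✓

660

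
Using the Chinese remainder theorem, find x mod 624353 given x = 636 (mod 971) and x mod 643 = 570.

423021

971⁻¹ mod 643: 971*198 ≡ 1 (mod 643), so 971⁻¹ ≡ 198.
x = 636 + 971*((570 − 636)*198 mod 643) = 636 + 971*435 = 423021.
Check: 423021 mod 971 = 636, 423021 mod 643 = 570. ✓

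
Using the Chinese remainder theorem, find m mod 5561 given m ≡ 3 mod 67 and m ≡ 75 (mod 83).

2482

67⁻¹ mod 83: 67·57 ≡ 1 (mod 83), so 67⁻¹ ≡ 57.
m = 3 + 67·((75 − 3)·57 mod 83) = 3 + 67·37 = 2482.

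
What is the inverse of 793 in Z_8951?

8048

By the extended Euclidean algorithm:
8951 = 11*793 + 228
793 = 3*228 + 109
228 = 2*109 + 10
109 = 10*10 + 9
10 = 1*9 + 1
9 = 9*1 + 0
gcd(793, 8951) = 1, so the inverse exists.
Bézout: 1 = 80*8951 − 903*793.
So 793⁻¹ ≡ −903 ≡ 8048 (mod 8951).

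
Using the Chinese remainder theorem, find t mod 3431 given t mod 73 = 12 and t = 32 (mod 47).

596

73⁻¹ mod 47: 73*38 ≡ 1 (mod 47), so 73⁻¹ ≡ 38.
t = 12 + 73*((32 − 12)*38 mod 47) = 12 + 73*8 = 596.
Check: 596 mod 73 = 12, 596 mod 47 = 32. ✓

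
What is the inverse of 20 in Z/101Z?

101 = 5·20 + 1
20 = 20·1 + 0
gcd(20, 101) = 1, so the inverse exists.
Bézout: 1 = 1·101 − 5·20.
So 20⁻¹ ≡ −5 ≡ 96 (mod 101).

96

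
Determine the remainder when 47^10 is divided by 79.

10 in binary is 1010, i.e. 10 = 8 + 2.
47^1 ≡ 47 (mod 79)
47^2 ≡ 47^2 = 2209 ≡ 76 (mod 79)
47^4 ≡ 76^2 = 5776 ≡ 9 (mod 79)
47^8 ≡ 9^2 = 81 ≡ 2 (mod 79)
47^10 = 47^8 × 47^2 ≡ 2 × 76 (mod 79).
2 × 76 = 152 ≡ 73 (mod 79).

73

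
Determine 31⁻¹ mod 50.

Run the extended Euclidean algorithm:
50 = 1·31 + 19
31 = 1·19 + 12
19 = 1·12 + 7
12 = 1·7 + 5
7 = 1·5 + 2
5 = 2·2 + 1
2 = 2·1 + 0
gcd(31, 50) = 1, so the inverse exists.
Bézout: 1 = −13·50 + 21·31.
So 31⁻¹ ≡ 21 (mod 50).

21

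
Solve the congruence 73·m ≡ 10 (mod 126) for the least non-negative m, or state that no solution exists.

gcd(73, 126) = 1, so a unique solution mod 126 exists.
73⁻¹ ≡ 19 (mod 126).
m ≡ 19·10 ≡ 64 (mod 126).

64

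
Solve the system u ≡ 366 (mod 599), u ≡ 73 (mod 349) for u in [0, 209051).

130948

599⁻¹ mod 349: 599·141 ≡ 1 (mod 349), so 599⁻¹ ≡ 141.
u = 366 + 599·((73 − 366)·141 mod 349) = 366 + 599·218 = 130948.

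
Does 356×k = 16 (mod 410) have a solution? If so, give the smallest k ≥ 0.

106

gcd(356, 410) = 2, and 2 | 16, so solutions exist.
Divide through by 2: 178×k ≡ 8 (mod 205).
178⁻¹ ≡ 167 (mod 205).
k ≡ 167×8 ≡ 106 (mod 205).
The smallest non-negative solution is k = 106.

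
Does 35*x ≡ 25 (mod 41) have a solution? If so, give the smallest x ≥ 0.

gcd(35, 41) = 1, so a unique solution mod 41 exists.
35⁻¹ ≡ 34 (mod 41).
x ≡ 34*25 ≡ 30 (mod 41).

30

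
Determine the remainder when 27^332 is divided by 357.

By square-and-multiply:
332 in binary is 101001100, i.e. 332 = 256 + 64 + 8 + 4.
27^1 ≡ 27 (mod 357)
27^2 ≡ 27^2 = 729 ≡ 15 (mod 357)
27^4 ≡ 15^2 = 225 (mod 357)
27^8 ≡ 225^2 = 50625 ≡ 288 (mod 357)
27^16 ≡ 288^2 = 82944 ≡ 120 (mod 357)
27^32 ≡ 120^2 = 14400 ≡ 120 (mod 357)
27^64 ≡ 120^2 = 14400 ≡ 120 (mod 357)
27^128 ≡ 120^2 = 14400 ≡ 120 (mod 357)
27^256 ≡ 120^2 = 14400 ≡ 120 (mod 357)
27^332 = 27^256 × 27^64 × 27^8 × 27^4 ≡ 120 × 120 × 288 × 225 (mod 357).
Accumulate the product:
120 × 120 = 14400 ≡ 120
120 × 288 = 34560 ≡ 288
288 × 225 = 64800 ≡ 183

183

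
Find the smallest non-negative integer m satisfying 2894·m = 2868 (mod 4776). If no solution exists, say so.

1110

gcd(2894, 4776) = 2, and 2 | 2868, so solutions exist.
Divide through by 2: 1447·m = 1434 (mod 2388).
1447⁻¹ ≡ 2119 (mod 2388).
m ≡ 2119·1434 ≡ 1110 (mod 2388).
The smallest non-negative solution is m = 1110.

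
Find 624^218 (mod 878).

140

624^1 ≡ 624 (mod 878)
624^2 ≡ 624^2 = 389376 ≡ 422 (mod 878)
624^4 ≡ 422^2 = 178084 ≡ 728 (mod 878)
624^8 ≡ 728^2 = 529984 ≡ 550 (mod 878)
624^16 ≡ 550^2 = 302500 ≡ 468 (mod 878)
624^32 ≡ 468^2 = 219024 ≡ 402 (mod 878)
624^64 ≡ 402^2 = 161604 ≡ 52 (mod 878)
624^128 ≡ 52^2 = 2704 ≡ 70 (mod 878)
624^218 = 624^128 · 624^64 · 624^16 · 624^8 · 624^2 ≡ 70 · 52 · 468 · 550 · 422 (mod 878).
Accumulate the product:
70 · 52 = 3640 ≡ 128
128 · 468 = 59904 ≡ 200
200 · 550 = 110000 ≡ 250
250 · 422 = 105500 ≡ 140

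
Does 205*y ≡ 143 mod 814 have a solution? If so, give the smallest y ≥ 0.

231

gcd(205, 814) = 1, so a unique solution mod 814 exists.
205⁻¹ ≡ 679 (mod 814).
y ≡ 679*143 ≡ 231 (mod 814).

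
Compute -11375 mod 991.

517

-11375 = -12·991 + 517, so -11375 ≡ 517 (mod 991).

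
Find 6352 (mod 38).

6352 = 167*38 + 6, so 6352 ≡ 6 (mod 38).

6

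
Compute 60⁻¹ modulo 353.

Run the extended Euclidean algorithm:
353 = 5*60 + 53
60 = 1*53 + 7
53 = 7*7 + 4
7 = 1*4 + 3
4 = 1*3 + 1
3 = 3*1 + 0
gcd(60, 353) = 1, so the inverse exists.
Back-substitute for 1:
1 = 1*4 − 1*3
  = −1*7 + 2*4
  = 2*53 − 15*7
  = −15*60 + 17*53
  = 17*353 − 100*60
So 60⁻¹ ≡ −100 ≡ 253 (mod 353).

253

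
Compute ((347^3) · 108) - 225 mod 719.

(347)^3 ≡ 114 (mod 719)
114 · 108 = 12312 ≡ 89 (mod 719)
89 - 225 = -136 ≡ 583 (mod 719)

583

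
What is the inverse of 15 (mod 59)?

59 = 3·15 + 14
15 = 1·14 + 1
14 = 14·1 + 0
gcd(15, 59) = 1, so the inverse exists.
Bézout: 1 = −1·59 + 4·15.
So 15⁻¹ ≡ 4 (mod 59).

4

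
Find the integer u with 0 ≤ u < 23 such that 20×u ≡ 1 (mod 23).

15

23 = 1*20 + 3
20 = 6*3 + 2
3 = 1*2 + 1
2 = 2*1 + 0
gcd(20, 23) = 1, so the inverse exists.
Back-substitute for 1:
1 = 1*3 − 1*2
  = −1*20 + 7*3
  = 7*23 − 8*20
So 20⁻¹ ≡ −8 ≡ 15 (mod 23).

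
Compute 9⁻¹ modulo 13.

3

Run the extended Euclidean algorithm:
13 = 1×9 + 4
9 = 2×4 + 1
4 = 4×1 + 0
gcd(9, 13) = 1, so the inverse exists.
Back-substitute for 1:
1 = 1×9 − 2×4
  = −2×13 + 3×9
So 9⁻¹ ≡ 3 (mod 13).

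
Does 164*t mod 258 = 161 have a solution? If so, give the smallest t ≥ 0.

no solution

gcd(164, 258) = 2, and 2 does not divide 161.
So the congruence has no solution.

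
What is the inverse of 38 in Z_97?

Run the extended Euclidean algorithm:
97 = 2·38 + 21
38 = 1·21 + 17
21 = 1·17 + 4
17 = 4·4 + 1
4 = 4·1 + 0
gcd(38, 97) = 1, so the inverse exists.
Bézout: 1 = −9·97 + 23·38.
So 38⁻¹ ≡ 23 (mod 97).

23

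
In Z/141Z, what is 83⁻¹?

By the extended Euclidean algorithm:
141 = 1·83 + 58
83 = 1·58 + 25
58 = 2·25 + 8
25 = 3·8 + 1
8 = 8·1 + 0
gcd(83, 141) = 1, so the inverse exists.
Back-substitute for 1:
1 = 1·25 − 3·8
  = −3·58 + 7·25
  = 7·83 − 10·58
  = −10·141 + 17·83
So 83⁻¹ ≡ 17 (mod 141).

17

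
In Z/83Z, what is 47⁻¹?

53

Run the extended Euclidean algorithm:
83 = 1*47 + 36
47 = 1*36 + 11
36 = 3*11 + 3
11 = 3*3 + 2
3 = 1*2 + 1
2 = 2*1 + 0
gcd(47, 83) = 1, so the inverse exists.
Bézout: 1 = 17*83 − 30*47.
So 47⁻¹ ≡ −30 ≡ 53 (mod 83).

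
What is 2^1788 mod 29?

20

Using repeated squaring:
1788 in binary is 11011111100, i.e. 1788 = 1024 + 512 + 128 + 64 + 32 + 16 + 8 + 4.
2^1 ≡ 2 (mod 29)
2^2 ≡ 2^2 = 4 (mod 29)
2^4 ≡ 4^2 = 16 (mod 29)
2^8 ≡ 16^2 = 256 ≡ 24 (mod 29)
2^16 ≡ 24^2 = 576 ≡ 25 (mod 29)
2^32 ≡ 25^2 = 625 ≡ 16 (mod 29)
2^64 ≡ 16^2 = 256 ≡ 24 (mod 29)
2^128 ≡ 24^2 = 576 ≡ 25 (mod 29)
2^256 ≡ 25^2 = 625 ≡ 16 (mod 29)
2^512 ≡ 16^2 = 256 ≡ 24 (mod 29)
2^1024 ≡ 24^2 = 576 ≡ 25 (mod 29)
2^1788 = 2^1024 * 2^512 * 2^128 * 2^64 * 2^32 * 2^16 * 2^8 * 2^4 ≡ 25 * 24 * 25 * 24 * 16 * 25 * 24 * 16 (mod 29).
Accumulate the product:
25 * 24 = 600 ≡ 20
20 * 25 = 500 ≡ 7
7 * 24 = 168 ≡ 23
23 * 16 = 368 ≡ 20
20 * 25 = 500 ≡ 7
7 * 24 = 168 ≡ 23
23 * 16 = 368 ≡ 20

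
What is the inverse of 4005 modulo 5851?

4206

Apply the Euclidean algorithm and back-substitute:
5851 = 1*4005 + 1846
4005 = 2*1846 + 313
1846 = 5*313 + 281
313 = 1*281 + 32
281 = 8*32 + 25
32 = 1*25 + 7
25 = 3*7 + 4
7 = 1*4 + 3
4 = 1*3 + 1
3 = 3*1 + 0
gcd(4005, 5851) = 1, so the inverse exists.
Back-substitute for 1:
1 = 1*4 − 1*3
  = −1*7 + 2*4
  = 2*25 − 7*7
  = −7*32 + 9*25
  = 9*281 − 79*32
  = −79*313 + 88*281
  = 88*1846 − 519*313
  = −519*4005 + 1126*1846
  = 1126*5851 − 1645*4005
So 4005⁻¹ ≡ −1645 ≡ 4206 (mod 5851).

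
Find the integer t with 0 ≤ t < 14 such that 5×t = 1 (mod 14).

14 = 2·5 + 4
5 = 1·4 + 1
4 = 4·1 + 0
gcd(5, 14) = 1, so the inverse exists.
Bézout: 1 = −1·14 + 3·5.
So 5⁻¹ ≡ 3 (mod 14).

3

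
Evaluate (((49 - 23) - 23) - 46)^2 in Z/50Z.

49

49 - 23 = 26
26 - 23 = 3
3 - 46 = -43 ≡ 7 (mod 50)
(7)^2 ≡ 49 (mod 50)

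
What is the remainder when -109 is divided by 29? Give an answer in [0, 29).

7

-109 = -4×29 + 7, so -109 ≡ 7 (mod 29).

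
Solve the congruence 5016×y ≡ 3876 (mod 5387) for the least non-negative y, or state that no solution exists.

3184

gcd(5016, 5387) = 1, so a unique solution mod 5387 exists.
5016⁻¹ ≡ 2875 (mod 5387).
y ≡ 2875×3876 ≡ 3184 (mod 5387).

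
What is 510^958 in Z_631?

958 in binary is 1110111110, i.e. 958 = 512 + 256 + 128 + 32 + 16 + 8 + 4 + 2.
510^1 ≡ 510 (mod 631)
510^2 ≡ 510^2 = 260100 ≡ 128 (mod 631)
510^4 ≡ 128^2 = 16384 ≡ 609 (mod 631)
510^8 ≡ 609^2 = 370881 ≡ 484 (mod 631)
510^16 ≡ 484^2 = 234256 ≡ 155 (mod 631)
510^32 ≡ 155^2 = 24025 ≡ 47 (mod 631)
510^64 ≡ 47^2 = 2209 ≡ 316 (mod 631)
510^128 ≡ 316^2 = 99856 ≡ 158 (mod 631)
510^256 ≡ 158^2 = 24964 ≡ 355 (mod 631)
510^512 ≡ 355^2 = 126025 ≡ 456 (mod 631)
510^958 = 510^512 × 510^256 × 510^128 × 510^32 × 510^16 × 510^8 × 510^4 × 510^2 ≡ 456 × 355 × 158 × 47 × 155 × 484 × 609 × 128 (mod 631).
Accumulate the product:
456 × 355 = 161880 ≡ 344
344 × 158 = 54352 ≡ 86
86 × 47 = 4042 ≡ 256
256 × 155 = 39680 ≡ 558
558 × 484 = 270072 ≡ 4
4 × 609 = 2436 ≡ 543
543 × 128 = 69504 ≡ 94

94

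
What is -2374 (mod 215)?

-2374 = -12·215 + 206, so -2374 ≡ 206 (mod 215).

206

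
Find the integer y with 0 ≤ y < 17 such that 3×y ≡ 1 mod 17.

Run the extended Euclidean algorithm:
17 = 5*3 + 2
3 = 1*2 + 1
2 = 2*1 + 0
gcd(3, 17) = 1, so the inverse exists.
Back-substitute for 1:
1 = 1*3 − 1*2
  = −1*17 + 6*3
So 3⁻¹ ≡ 6 (mod 17).

6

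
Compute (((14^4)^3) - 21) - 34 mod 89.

18

(14)^4 ≡ 57 (mod 89)
(57)^3 ≡ 73 (mod 89)
73 - 21 = 52
52 - 34 = 18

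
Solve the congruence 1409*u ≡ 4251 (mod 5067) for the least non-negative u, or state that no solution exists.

gcd(1409, 5067) = 1, so a unique solution mod 5067 exists.
1409⁻¹ ≡ 4880 (mod 5067).
u ≡ 4880*4251 ≡ 582 (mod 5067).

582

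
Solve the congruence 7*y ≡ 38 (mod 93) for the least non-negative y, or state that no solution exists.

32

gcd(7, 93) = 1, so a unique solution mod 93 exists.
7⁻¹ ≡ 40 (mod 93).
y ≡ 40*38 ≡ 32 (mod 93).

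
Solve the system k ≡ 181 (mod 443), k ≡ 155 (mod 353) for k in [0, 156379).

38279

443⁻¹ mod 353: 443×51 ≡ 1 (mod 353), so 443⁻¹ ≡ 51.
k = 181 + 443×((155 − 181)×51 mod 353) = 181 + 443×86 = 38279.
Check: 38279 mod 443 = 181, 38279 mod 353 = 155. ✓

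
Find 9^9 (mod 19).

By square-and-multiply:
9 in binary is 1001, i.e. 9 = 8 + 1.
9^1 ≡ 9 (mod 19)
9^2 ≡ 9^2 = 81 ≡ 5 (mod 19)
9^4 ≡ 5^2 = 25 ≡ 6 (mod 19)
9^8 ≡ 6^2 = 36 ≡ 17 (mod 19)
9^9 = 9^8 * 9^1 ≡ 17 * 9 (mod 19).
17 * 9 = 153 ≡ 1 (mod 19).

1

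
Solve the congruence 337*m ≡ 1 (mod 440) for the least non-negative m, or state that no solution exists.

393

gcd(337, 440) = 1, so a unique solution mod 440 exists.
337⁻¹ ≡ 393 (mod 440).
m ≡ 393*1 ≡ 393 (mod 440).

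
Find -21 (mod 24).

3

-21 = -1·24 + 3, so -21 ≡ 3 (mod 24).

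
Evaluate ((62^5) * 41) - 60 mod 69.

25

(62)^5 ≡ 29 (mod 69)
29 * 41 = 1189 ≡ 16 (mod 69)
16 - 60 = -44 ≡ 25 (mod 69)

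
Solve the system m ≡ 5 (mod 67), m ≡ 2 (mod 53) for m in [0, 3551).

67⁻¹ mod 53: 67·19 ≡ 1 (mod 53), so 67⁻¹ ≡ 19.
m = 5 + 67·((2 − 5)·19 mod 53) = 5 + 67·49 = 3288.
Check: 3288 mod 67 = 5, 3288 mod 53 = 2. ✓

3288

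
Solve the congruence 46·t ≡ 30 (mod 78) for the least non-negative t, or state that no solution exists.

gcd(46, 78) = 2, and 2 | 30, so solutions exist.
Divide through by 2: 23·t ≡ 15 (mod 39).
23⁻¹ ≡ 17 (mod 39).
t ≡ 17·15 ≡ 21 (mod 39).
The smallest non-negative solution is t = 21.

21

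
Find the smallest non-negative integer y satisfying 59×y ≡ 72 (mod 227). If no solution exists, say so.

32

gcd(59, 227) = 1, so a unique solution mod 227 exists.
59⁻¹ ≡ 177 (mod 227).
y ≡ 177×72 ≡ 32 (mod 227).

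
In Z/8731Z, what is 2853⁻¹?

5533

By the extended Euclidean algorithm:
8731 = 3·2853 + 172
2853 = 16·172 + 101
172 = 1·101 + 71
101 = 1·71 + 30
71 = 2·30 + 11
30 = 2·11 + 8
11 = 1·8 + 3
8 = 2·3 + 2
3 = 1·2 + 1
2 = 2·1 + 0
gcd(2853, 8731) = 1, so the inverse exists.
Back-substitute for 1:
1 = 1·3 − 1·2
  = −1·8 + 3·3
  = 3·11 − 4·8
  = −4·30 + 11·11
  = 11·71 − 26·30
  = −26·101 + 37·71
  = 37·172 − 63·101
  = −63·2853 + 1045·172
  = 1045·8731 − 3198·2853
So 2853⁻¹ ≡ −3198 ≡ 5533 (mod 8731).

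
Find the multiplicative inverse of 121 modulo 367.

91

367 = 3×121 + 4
121 = 30×4 + 1
4 = 4×1 + 0
gcd(121, 367) = 1, so the inverse exists.
Back-substitute for 1:
1 = 1×121 − 30×4
  = −30×367 + 91×121
So 121⁻¹ ≡ 91 (mod 367).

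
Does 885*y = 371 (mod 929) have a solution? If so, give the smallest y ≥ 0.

gcd(885, 929) = 1, so a unique solution mod 929 exists.
885⁻¹ ≡ 190 (mod 929).
y ≡ 190*371 ≡ 815 (mod 929).

815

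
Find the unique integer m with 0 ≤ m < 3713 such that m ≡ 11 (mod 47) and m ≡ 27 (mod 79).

47⁻¹ mod 79: 47×37 ≡ 1 (mod 79), so 47⁻¹ ≡ 37.
m = 11 + 47×((27 − 11)×37 mod 79) = 11 + 47×39 = 1844.

1844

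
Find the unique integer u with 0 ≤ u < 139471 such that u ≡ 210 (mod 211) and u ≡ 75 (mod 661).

211⁻¹ mod 661: 211·354 ≡ 1 (mod 661), so 211⁻¹ ≡ 354.
u = 210 + 211·((75 − 210)·354 mod 661) = 210 + 211·463 = 97903.
Check: 97903 mod 211 = 210, 97903 mod 661 = 75. ✓

97903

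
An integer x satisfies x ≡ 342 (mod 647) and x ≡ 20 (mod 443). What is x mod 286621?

647⁻¹ mod 443: 647*367 ≡ 1 (mod 443), so 647⁻¹ ≡ 367.
x = 342 + 647*((20 − 342)*367 mod 443) = 342 + 647*107 = 69571.
Check: 69571 mod 647 = 342, 69571 mod 443 = 20. ✓

69571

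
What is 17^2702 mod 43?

6

2702 in binary is 101010001110, i.e. 2702 = 2048 + 512 + 128 + 8 + 4 + 2.
17^1 ≡ 17 (mod 43)
17^2 ≡ 17^2 = 289 ≡ 31 (mod 43)
17^4 ≡ 31^2 = 961 ≡ 15 (mod 43)
17^8 ≡ 15^2 = 225 ≡ 10 (mod 43)
17^16 ≡ 10^2 = 100 ≡ 14 (mod 43)
17^32 ≡ 14^2 = 196 ≡ 24 (mod 43)
17^64 ≡ 24^2 = 576 ≡ 17 (mod 43)
17^128 ≡ 17^2 = 289 ≡ 31 (mod 43)
17^256 ≡ 31^2 = 961 ≡ 15 (mod 43)
17^512 ≡ 15^2 = 225 ≡ 10 (mod 43)
17^1024 ≡ 10^2 = 100 ≡ 14 (mod 43)
17^2048 ≡ 14^2 = 196 ≡ 24 (mod 43)
17^2702 = 17^2048 * 17^512 * 17^128 * 17^8 * 17^4 * 17^2 ≡ 24 * 10 * 31 * 10 * 15 * 31 (mod 43).
Accumulate the product:
24 * 10 = 240 ≡ 25
25 * 31 = 775 ≡ 1
1 * 10 = 10
10 * 15 = 150 ≡ 21
21 * 31 = 651 ≡ 6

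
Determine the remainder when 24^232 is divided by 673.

481

Compute successive squares:
232 in binary is 11101000, i.e. 232 = 128 + 64 + 32 + 8.
24^1 ≡ 24 (mod 673)
24^2 ≡ 24^2 = 576 (mod 673)
24^4 ≡ 576^2 = 331776 ≡ 660 (mod 673)
24^8 ≡ 660^2 = 435600 ≡ 169 (mod 673)
24^16 ≡ 169^2 = 28561 ≡ 295 (mod 673)
24^32 ≡ 295^2 = 87025 ≡ 208 (mod 673)
24^64 ≡ 208^2 = 43264 ≡ 192 (mod 673)
24^128 ≡ 192^2 = 36864 ≡ 522 (mod 673)
24^232 = 24^128 × 24^64 × 24^32 × 24^8 ≡ 522 × 192 × 208 × 169 (mod 673).
Accumulate the product:
522 × 192 = 100224 ≡ 620
620 × 208 = 128960 ≡ 417
417 × 169 = 70473 ≡ 481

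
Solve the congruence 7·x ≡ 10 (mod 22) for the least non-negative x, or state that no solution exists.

gcd(7, 22) = 1, so a unique solution mod 22 exists.
7⁻¹ ≡ 19 (mod 22).
x ≡ 19·10 ≡ 14 (mod 22).

14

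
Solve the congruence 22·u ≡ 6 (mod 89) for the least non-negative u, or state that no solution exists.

gcd(22, 89) = 1, so a unique solution mod 89 exists.
22⁻¹ ≡ 85 (mod 89).
u ≡ 85·6 ≡ 65 (mod 89).

65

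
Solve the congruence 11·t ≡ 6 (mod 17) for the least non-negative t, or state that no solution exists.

gcd(11, 17) = 1, so a unique solution mod 17 exists.
11⁻¹ ≡ 14 (mod 17).
t ≡ 14·6 ≡ 16 (mod 17).

16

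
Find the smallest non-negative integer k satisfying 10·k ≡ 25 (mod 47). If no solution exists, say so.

26

gcd(10, 47) = 1, so a unique solution mod 47 exists.
10⁻¹ ≡ 33 (mod 47).
k ≡ 33·25 ≡ 26 (mod 47).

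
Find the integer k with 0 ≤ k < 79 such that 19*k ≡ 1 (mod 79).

By the extended Euclidean algorithm:
79 = 4*19 + 3
19 = 6*3 + 1
3 = 3*1 + 0
gcd(19, 79) = 1, so the inverse exists.
Back-substitute for 1:
1 = 1*19 − 6*3
  = −6*79 + 25*19
So 19⁻¹ ≡ 25 (mod 79).

25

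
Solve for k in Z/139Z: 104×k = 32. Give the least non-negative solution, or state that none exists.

11

gcd(104, 139) = 1, so a unique solution mod 139 exists.
104⁻¹ ≡ 135 (mod 139).
k ≡ 135×32 ≡ 11 (mod 139).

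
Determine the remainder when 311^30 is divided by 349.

282

By square-and-multiply:
30 in binary is 11110, i.e. 30 = 16 + 8 + 4 + 2.
311^1 ≡ 311 (mod 349)
311^2 ≡ 311^2 = 96721 ≡ 48 (mod 349)
311^4 ≡ 48^2 = 2304 ≡ 210 (mod 349)
311^8 ≡ 210^2 = 44100 ≡ 126 (mod 349)
311^16 ≡ 126^2 = 15876 ≡ 171 (mod 349)
311^30 = 311^16 × 311^8 × 311^4 × 311^2 ≡ 171 × 126 × 210 × 48 (mod 349).
Accumulate the product:
171 × 126 = 21546 ≡ 257
257 × 210 = 53970 ≡ 224
224 × 48 = 10752 ≡ 282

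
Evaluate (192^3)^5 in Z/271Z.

29

(192)^3 ≡ 181 (mod 271)
(181)^5 ≡ 29 (mod 271)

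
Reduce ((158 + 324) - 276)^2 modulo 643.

158 + 324 = 482
482 - 276 = 206
(206)^2 ≡ 641 (mod 643)

641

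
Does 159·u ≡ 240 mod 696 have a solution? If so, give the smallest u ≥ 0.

216

gcd(159, 696) = 3, and 3 | 240, so solutions exist.
Divide through by 3: 53·u ≡ 80 (mod 232).
53⁻¹ ≡ 197 (mod 232).
u ≡ 197·80 ≡ 216 (mod 232).
The smallest non-negative solution is u = 216.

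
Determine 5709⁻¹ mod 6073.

By the extended Euclidean algorithm:
6073 = 1×5709 + 364
5709 = 15×364 + 249
364 = 1×249 + 115
249 = 2×115 + 19
115 = 6×19 + 1
19 = 19×1 + 0
gcd(5709, 6073) = 1, so the inverse exists.
Back-substitute for 1:
1 = 1×115 − 6×19
  = −6×249 + 13×115
  = 13×364 − 19×249
  = −19×5709 + 298×364
  = 298×6073 − 317×5709
So 5709⁻¹ ≡ −317 ≡ 5756 (mod 6073).

5756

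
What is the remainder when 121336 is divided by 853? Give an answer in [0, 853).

210

121336 = 142·853 + 210, so 121336 ≡ 210 (mod 853).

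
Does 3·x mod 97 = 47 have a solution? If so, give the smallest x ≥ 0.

gcd(3, 97) = 1, so a unique solution mod 97 exists.
3⁻¹ ≡ 65 (mod 97).
x ≡ 65·47 ≡ 48 (mod 97).

48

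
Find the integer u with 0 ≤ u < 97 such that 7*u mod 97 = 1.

14

Apply the Euclidean algorithm and back-substitute:
97 = 13·7 + 6
7 = 1·6 + 1
6 = 6·1 + 0
gcd(7, 97) = 1, so the inverse exists.
Bézout: 1 = −1·97 + 14·7.
So 7⁻¹ ≡ 14 (mod 97).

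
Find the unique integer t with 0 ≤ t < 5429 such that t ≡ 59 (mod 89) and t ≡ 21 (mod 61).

89⁻¹ mod 61: 89×24 ≡ 1 (mod 61), so 89⁻¹ ≡ 24.
t = 59 + 89×((21 − 59)×24 mod 61) = 59 + 89×3 = 326.
Check: 326 mod 89 = 59, 326 mod 61 = 21. ✓

326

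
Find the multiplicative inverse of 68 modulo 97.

97 = 1·68 + 29
68 = 2·29 + 10
29 = 2·10 + 9
10 = 1·9 + 1
9 = 9·1 + 0
gcd(68, 97) = 1, so the inverse exists.
Back-substitute for 1:
1 = 1·10 − 1·9
  = −1·29 + 3·10
  = 3·68 − 7·29
  = −7·97 + 10·68
So 68⁻¹ ≡ 10 (mod 97).

10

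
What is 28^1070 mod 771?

By square-and-multiply:
1070 in binary is 10000101110, i.e. 1070 = 1024 + 32 + 8 + 4 + 2.
28^1 ≡ 28 (mod 771)
28^2 ≡ 28^2 = 784 ≡ 13 (mod 771)
28^4 ≡ 13^2 = 169 (mod 771)
28^8 ≡ 169^2 = 28561 ≡ 34 (mod 771)
28^16 ≡ 34^2 = 1156 ≡ 385 (mod 771)
28^32 ≡ 385^2 = 148225 ≡ 193 (mod 771)
28^64 ≡ 193^2 = 37249 ≡ 241 (mod 771)
28^128 ≡ 241^2 = 58081 ≡ 256 (mod 771)
28^256 ≡ 256^2 = 65536 ≡ 1 (mod 771)
28^512 ≡ 1^2 = 1 (mod 771)
28^1024 ≡ 1^2 = 1 (mod 771)
28^1070 = 28^1024 · 28^32 · 28^8 · 28^4 · 28^2 ≡ 1 · 193 · 34 · 169 · 13 (mod 771).
Accumulate the product:
1 · 193 = 193
193 · 34 = 6562 ≡ 394
394 · 169 = 66586 ≡ 280
280 · 13 = 3640 ≡ 556

556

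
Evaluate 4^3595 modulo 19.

Using repeated squaring:
3595 in binary is 111000001011, i.e. 3595 = 2048 + 1024 + 512 + 8 + 2 + 1.
4^1 ≡ 4 (mod 19)
4^2 ≡ 4^2 = 16 (mod 19)
4^4 ≡ 16^2 = 256 ≡ 9 (mod 19)
4^8 ≡ 9^2 = 81 ≡ 5 (mod 19)
4^16 ≡ 5^2 = 25 ≡ 6 (mod 19)
4^32 ≡ 6^2 = 36 ≡ 17 (mod 19)
4^64 ≡ 17^2 = 289 ≡ 4 (mod 19)
4^128 ≡ 4^2 = 16 (mod 19)
4^256 ≡ 16^2 = 256 ≡ 9 (mod 19)
4^512 ≡ 9^2 = 81 ≡ 5 (mod 19)
4^1024 ≡ 5^2 = 25 ≡ 6 (mod 19)
4^2048 ≡ 6^2 = 36 ≡ 17 (mod 19)
4^3595 = 4^2048 * 4^1024 * 4^512 * 4^8 * 4^2 * 4^1 ≡ 17 * 6 * 5 * 5 * 16 * 4 (mod 19).
Accumulate the product:
17 * 6 = 102 ≡ 7
7 * 5 = 35 ≡ 16
16 * 5 = 80 ≡ 4
4 * 16 = 64 ≡ 7
7 * 4 = 28 ≡ 9

9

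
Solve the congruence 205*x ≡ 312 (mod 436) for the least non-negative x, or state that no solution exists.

gcd(205, 436) = 1, so a unique solution mod 436 exists.
205⁻¹ ≡ 285 (mod 436).
x ≡ 285*312 ≡ 412 (mod 436).

412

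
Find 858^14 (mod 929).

14 in binary is 1110, i.e. 14 = 8 + 4 + 2.
858^1 ≡ 858 (mod 929)
858^2 ≡ 858^2 = 736164 ≡ 396 (mod 929)
858^4 ≡ 396^2 = 156816 ≡ 744 (mod 929)
858^8 ≡ 744^2 = 553536 ≡ 781 (mod 929)
858^14 = 858^8 × 858^4 × 858^2 ≡ 781 × 744 × 396 (mod 929).
Accumulate the product:
781 × 744 = 581064 ≡ 439
439 × 396 = 173844 ≡ 121

121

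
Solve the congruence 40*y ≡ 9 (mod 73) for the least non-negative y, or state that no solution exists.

13

gcd(40, 73) = 1, so a unique solution mod 73 exists.
40⁻¹ ≡ 42 (mod 73).
y ≡ 42*9 ≡ 13 (mod 73).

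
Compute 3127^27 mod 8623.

8502

By square-and-multiply:
27 in binary is 11011, i.e. 27 = 16 + 8 + 2 + 1.
3127^1 ≡ 3127 (mod 8623)
3127^2 ≡ 3127^2 = 9778129 ≡ 8270 (mod 8623)
3127^4 ≡ 8270^2 = 68392900 ≡ 3887 (mod 8623)
3127^8 ≡ 3887^2 = 15108769 ≡ 1273 (mod 8623)
3127^16 ≡ 1273^2 = 1620529 ≡ 8028 (mod 8623)
3127^27 = 3127^16 · 3127^8 · 3127^2 · 3127^1 ≡ 8028 · 1273 · 8270 · 3127 (mod 8623).
Accumulate the product:
8028 · 1273 = 10219644 ≡ 1389
1389 · 8270 = 11487030 ≡ 1194
1194 · 3127 = 3733638 ≡ 8502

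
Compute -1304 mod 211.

-1304 = -7*211 + 173, so -1304 ≡ 173 (mod 211).

173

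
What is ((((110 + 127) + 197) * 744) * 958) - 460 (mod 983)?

110 + 127 = 237
237 + 197 = 434
434 * 744 = 322896 ≡ 472 (mod 983)
472 * 958 = 452176 ≡ 979 (mod 983)
979 - 460 = 519

519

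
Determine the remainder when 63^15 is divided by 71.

63^1 ≡ 63 (mod 71)
63^2 ≡ 63^2 = 3969 ≡ 64 (mod 71)
63^4 ≡ 64^2 = 4096 ≡ 49 (mod 71)
63^8 ≡ 49^2 = 2401 ≡ 58 (mod 71)
63^15 = 63^8 × 63^4 × 63^2 × 63^1 ≡ 58 × 49 × 64 × 63 (mod 71).
Accumulate the product:
58 × 49 = 2842 ≡ 2
2 × 64 = 128 ≡ 57
57 × 63 = 3591 ≡ 41

41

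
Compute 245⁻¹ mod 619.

619 = 2*245 + 129
245 = 1*129 + 116
129 = 1*116 + 13
116 = 8*13 + 12
13 = 1*12 + 1
12 = 12*1 + 0
gcd(245, 619) = 1, so the inverse exists.
Bézout: 1 = 19*619 − 48*245.
So 245⁻¹ ≡ −48 ≡ 571 (mod 619).

571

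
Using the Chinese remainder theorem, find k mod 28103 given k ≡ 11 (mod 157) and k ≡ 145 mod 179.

157⁻¹ mod 179: 157*122 ≡ 1 (mod 179), so 157⁻¹ ≡ 122.
k = 11 + 157*((145 − 11)*122 mod 179) = 11 + 157*59 = 9274.

9274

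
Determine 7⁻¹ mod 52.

By the extended Euclidean algorithm:
52 = 7*7 + 3
7 = 2*3 + 1
3 = 3*1 + 0
gcd(7, 52) = 1, so the inverse exists.
Bézout: 1 = −2*52 + 15*7.
So 7⁻¹ ≡ 15 (mod 52).

15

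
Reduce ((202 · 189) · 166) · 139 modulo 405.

202 · 189 = 38178 ≡ 108 (mod 405)
108 · 166 = 17928 ≡ 108 (mod 405)
108 · 139 = 15012 ≡ 27 (mod 405)

27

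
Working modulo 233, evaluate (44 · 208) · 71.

188

44 · 208 = 9152 ≡ 65 (mod 233)
65 · 71 = 4615 ≡ 188 (mod 233)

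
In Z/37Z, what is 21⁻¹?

30

Run the extended Euclidean algorithm:
37 = 1×21 + 16
21 = 1×16 + 5
16 = 3×5 + 1
5 = 5×1 + 0
gcd(21, 37) = 1, so the inverse exists.
Back-substitute for 1:
1 = 1×16 − 3×5
  = −3×21 + 4×16
  = 4×37 − 7×21
So 21⁻¹ ≡ −7 ≡ 30 (mod 37).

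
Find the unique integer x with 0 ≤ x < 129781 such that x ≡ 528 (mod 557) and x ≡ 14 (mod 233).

24479

557⁻¹ mod 233: 557*169 ≡ 1 (mod 233), so 557⁻¹ ≡ 169.
x = 528 + 557*((14 − 528)*169 mod 233) = 528 + 557*43 = 24479.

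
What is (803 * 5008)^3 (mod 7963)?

5023

803 * 5008 = 4021424 ≡ 109 (mod 7963)
(109)^3 ≡ 5023 (mod 7963)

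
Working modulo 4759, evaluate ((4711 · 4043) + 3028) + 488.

4571

4711 · 4043 = 19046573 ≡ 1055 (mod 4759)
1055 + 3028 = 4083
4083 + 488 = 4571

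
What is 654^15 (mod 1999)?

15 in binary is 1111, i.e. 15 = 8 + 4 + 2 + 1.
654^1 ≡ 654 (mod 1999)
654^2 ≡ 654^2 = 427716 ≡ 1929 (mod 1999)
654^4 ≡ 1929^2 = 3721041 ≡ 902 (mod 1999)
654^8 ≡ 902^2 = 813604 ≡ 11 (mod 1999)
654^15 = 654^8 × 654^4 × 654^2 × 654^1 ≡ 11 × 902 × 1929 × 654 (mod 1999).
Accumulate the product:
11 × 902 = 9922 ≡ 1926
1926 × 1929 = 3715254 ≡ 1112
1112 × 654 = 727248 ≡ 1611

1611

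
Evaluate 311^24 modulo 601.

245

Using repeated squaring:
24 in binary is 11000, i.e. 24 = 16 + 8.
311^1 ≡ 311 (mod 601)
311^2 ≡ 311^2 = 96721 ≡ 561 (mod 601)
311^4 ≡ 561^2 = 314721 ≡ 398 (mod 601)
311^8 ≡ 398^2 = 158404 ≡ 341 (mod 601)
311^16 ≡ 341^2 = 116281 ≡ 288 (mod 601)
311^24 = 311^16 * 311^8 ≡ 288 * 341 (mod 601).
288 * 341 = 98208 ≡ 245 (mod 601).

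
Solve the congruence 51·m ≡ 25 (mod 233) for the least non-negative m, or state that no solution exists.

gcd(51, 233) = 1, so a unique solution mod 233 exists.
51⁻¹ ≡ 32 (mod 233).
m ≡ 32·25 ≡ 101 (mod 233).

101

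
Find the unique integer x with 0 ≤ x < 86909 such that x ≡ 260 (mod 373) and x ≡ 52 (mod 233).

46885

373⁻¹ mod 233: 373*5 ≡ 1 (mod 233), so 373⁻¹ ≡ 5.
x = 260 + 373*((52 − 260)*5 mod 233) = 260 + 373*125 = 46885.
Check: 46885 mod 373 = 260, 46885 mod 233 = 52. ✓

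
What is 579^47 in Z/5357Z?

2184

579^1 ≡ 579 (mod 5357)
579^2 ≡ 579^2 = 335241 ≡ 3107 (mod 5357)
579^4 ≡ 3107^2 = 9653449 ≡ 135 (mod 5357)
579^8 ≡ 135^2 = 18225 ≡ 2154 (mod 5357)
579^16 ≡ 2154^2 = 4639716 ≡ 554 (mod 5357)
579^32 ≡ 554^2 = 306916 ≡ 1567 (mod 5357)
579^47 = 579^32 * 579^8 * 579^4 * 579^2 * 579^1 ≡ 1567 * 2154 * 135 * 3107 * 579 (mod 5357).
Accumulate the product:
1567 * 2154 = 3375318 ≡ 408
408 * 135 = 55080 ≡ 1510
1510 * 3107 = 4691570 ≡ 4195
4195 * 579 = 2428905 ≡ 2184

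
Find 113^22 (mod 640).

289

Compute successive squares:
22 in binary is 10110, i.e. 22 = 16 + 4 + 2.
113^1 ≡ 113 (mod 640)
113^2 ≡ 113^2 = 12769 ≡ 609 (mod 640)
113^4 ≡ 609^2 = 370881 ≡ 321 (mod 640)
113^8 ≡ 321^2 = 103041 ≡ 1 (mod 640)
113^16 ≡ 1^2 = 1 (mod 640)
113^22 = 113^16 × 113^4 × 113^2 ≡ 1 × 321 × 609 (mod 640).
Accumulate the product:
1 × 321 = 321
321 × 609 = 195489 ≡ 289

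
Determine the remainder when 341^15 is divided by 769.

374

15 in binary is 1111, i.e. 15 = 8 + 4 + 2 + 1.
341^1 ≡ 341 (mod 769)
341^2 ≡ 341^2 = 116281 ≡ 162 (mod 769)
341^4 ≡ 162^2 = 26244 ≡ 98 (mod 769)
341^8 ≡ 98^2 = 9604 ≡ 376 (mod 769)
341^15 = 341^8 * 341^4 * 341^2 * 341^1 ≡ 376 * 98 * 162 * 341 (mod 769).
Accumulate the product:
376 * 98 = 36848 ≡ 705
705 * 162 = 114210 ≡ 398
398 * 341 = 135718 ≡ 374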